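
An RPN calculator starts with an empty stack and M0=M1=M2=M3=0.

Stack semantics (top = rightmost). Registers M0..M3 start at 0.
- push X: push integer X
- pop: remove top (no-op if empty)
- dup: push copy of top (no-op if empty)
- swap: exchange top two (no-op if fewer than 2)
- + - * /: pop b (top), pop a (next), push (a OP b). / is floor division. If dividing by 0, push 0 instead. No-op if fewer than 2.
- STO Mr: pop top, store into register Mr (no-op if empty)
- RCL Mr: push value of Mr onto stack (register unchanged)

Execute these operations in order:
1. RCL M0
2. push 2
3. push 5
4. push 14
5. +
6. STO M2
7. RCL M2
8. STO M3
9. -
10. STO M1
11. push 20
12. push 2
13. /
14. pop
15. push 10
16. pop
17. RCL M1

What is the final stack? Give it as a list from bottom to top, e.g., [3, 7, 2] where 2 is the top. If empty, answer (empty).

After op 1 (RCL M0): stack=[0] mem=[0,0,0,0]
After op 2 (push 2): stack=[0,2] mem=[0,0,0,0]
After op 3 (push 5): stack=[0,2,5] mem=[0,0,0,0]
After op 4 (push 14): stack=[0,2,5,14] mem=[0,0,0,0]
After op 5 (+): stack=[0,2,19] mem=[0,0,0,0]
After op 6 (STO M2): stack=[0,2] mem=[0,0,19,0]
After op 7 (RCL M2): stack=[0,2,19] mem=[0,0,19,0]
After op 8 (STO M3): stack=[0,2] mem=[0,0,19,19]
After op 9 (-): stack=[-2] mem=[0,0,19,19]
After op 10 (STO M1): stack=[empty] mem=[0,-2,19,19]
After op 11 (push 20): stack=[20] mem=[0,-2,19,19]
After op 12 (push 2): stack=[20,2] mem=[0,-2,19,19]
After op 13 (/): stack=[10] mem=[0,-2,19,19]
After op 14 (pop): stack=[empty] mem=[0,-2,19,19]
After op 15 (push 10): stack=[10] mem=[0,-2,19,19]
After op 16 (pop): stack=[empty] mem=[0,-2,19,19]
After op 17 (RCL M1): stack=[-2] mem=[0,-2,19,19]

Answer: [-2]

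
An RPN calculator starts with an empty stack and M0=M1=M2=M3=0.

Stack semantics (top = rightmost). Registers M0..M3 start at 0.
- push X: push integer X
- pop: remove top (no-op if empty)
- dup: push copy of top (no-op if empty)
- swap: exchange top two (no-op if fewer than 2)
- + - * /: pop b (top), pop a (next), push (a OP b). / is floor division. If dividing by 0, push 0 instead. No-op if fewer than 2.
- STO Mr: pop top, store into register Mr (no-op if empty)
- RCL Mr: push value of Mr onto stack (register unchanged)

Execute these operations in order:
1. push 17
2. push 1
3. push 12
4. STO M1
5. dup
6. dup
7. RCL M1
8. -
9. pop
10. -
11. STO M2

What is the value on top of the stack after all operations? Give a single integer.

Answer: 17

Derivation:
After op 1 (push 17): stack=[17] mem=[0,0,0,0]
After op 2 (push 1): stack=[17,1] mem=[0,0,0,0]
After op 3 (push 12): stack=[17,1,12] mem=[0,0,0,0]
After op 4 (STO M1): stack=[17,1] mem=[0,12,0,0]
After op 5 (dup): stack=[17,1,1] mem=[0,12,0,0]
After op 6 (dup): stack=[17,1,1,1] mem=[0,12,0,0]
After op 7 (RCL M1): stack=[17,1,1,1,12] mem=[0,12,0,0]
After op 8 (-): stack=[17,1,1,-11] mem=[0,12,0,0]
After op 9 (pop): stack=[17,1,1] mem=[0,12,0,0]
After op 10 (-): stack=[17,0] mem=[0,12,0,0]
After op 11 (STO M2): stack=[17] mem=[0,12,0,0]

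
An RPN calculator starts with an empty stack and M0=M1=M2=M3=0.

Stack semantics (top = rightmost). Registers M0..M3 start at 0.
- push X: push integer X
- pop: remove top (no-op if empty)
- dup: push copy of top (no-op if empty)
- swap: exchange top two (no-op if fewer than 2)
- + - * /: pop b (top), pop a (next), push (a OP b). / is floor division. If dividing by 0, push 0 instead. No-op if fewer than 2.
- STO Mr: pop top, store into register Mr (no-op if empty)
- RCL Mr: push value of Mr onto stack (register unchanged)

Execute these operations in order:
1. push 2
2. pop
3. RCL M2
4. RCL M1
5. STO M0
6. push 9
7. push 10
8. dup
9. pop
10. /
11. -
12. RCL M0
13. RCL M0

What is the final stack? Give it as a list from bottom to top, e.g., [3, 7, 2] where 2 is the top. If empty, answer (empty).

Answer: [0, 0, 0]

Derivation:
After op 1 (push 2): stack=[2] mem=[0,0,0,0]
After op 2 (pop): stack=[empty] mem=[0,0,0,0]
After op 3 (RCL M2): stack=[0] mem=[0,0,0,0]
After op 4 (RCL M1): stack=[0,0] mem=[0,0,0,0]
After op 5 (STO M0): stack=[0] mem=[0,0,0,0]
After op 6 (push 9): stack=[0,9] mem=[0,0,0,0]
After op 7 (push 10): stack=[0,9,10] mem=[0,0,0,0]
After op 8 (dup): stack=[0,9,10,10] mem=[0,0,0,0]
After op 9 (pop): stack=[0,9,10] mem=[0,0,0,0]
After op 10 (/): stack=[0,0] mem=[0,0,0,0]
After op 11 (-): stack=[0] mem=[0,0,0,0]
After op 12 (RCL M0): stack=[0,0] mem=[0,0,0,0]
After op 13 (RCL M0): stack=[0,0,0] mem=[0,0,0,0]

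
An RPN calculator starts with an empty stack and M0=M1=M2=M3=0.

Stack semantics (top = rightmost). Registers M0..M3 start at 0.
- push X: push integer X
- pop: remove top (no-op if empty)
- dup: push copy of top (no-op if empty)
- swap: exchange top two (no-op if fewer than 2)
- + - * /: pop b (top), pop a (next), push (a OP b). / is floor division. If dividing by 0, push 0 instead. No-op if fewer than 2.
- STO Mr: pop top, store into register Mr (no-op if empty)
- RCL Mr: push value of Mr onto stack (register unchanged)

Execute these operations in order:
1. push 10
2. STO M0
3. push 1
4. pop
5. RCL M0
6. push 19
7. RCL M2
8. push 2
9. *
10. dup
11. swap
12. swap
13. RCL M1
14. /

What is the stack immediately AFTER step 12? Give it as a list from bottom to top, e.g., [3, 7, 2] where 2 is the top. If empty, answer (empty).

After op 1 (push 10): stack=[10] mem=[0,0,0,0]
After op 2 (STO M0): stack=[empty] mem=[10,0,0,0]
After op 3 (push 1): stack=[1] mem=[10,0,0,0]
After op 4 (pop): stack=[empty] mem=[10,0,0,0]
After op 5 (RCL M0): stack=[10] mem=[10,0,0,0]
After op 6 (push 19): stack=[10,19] mem=[10,0,0,0]
After op 7 (RCL M2): stack=[10,19,0] mem=[10,0,0,0]
After op 8 (push 2): stack=[10,19,0,2] mem=[10,0,0,0]
After op 9 (*): stack=[10,19,0] mem=[10,0,0,0]
After op 10 (dup): stack=[10,19,0,0] mem=[10,0,0,0]
After op 11 (swap): stack=[10,19,0,0] mem=[10,0,0,0]
After op 12 (swap): stack=[10,19,0,0] mem=[10,0,0,0]

[10, 19, 0, 0]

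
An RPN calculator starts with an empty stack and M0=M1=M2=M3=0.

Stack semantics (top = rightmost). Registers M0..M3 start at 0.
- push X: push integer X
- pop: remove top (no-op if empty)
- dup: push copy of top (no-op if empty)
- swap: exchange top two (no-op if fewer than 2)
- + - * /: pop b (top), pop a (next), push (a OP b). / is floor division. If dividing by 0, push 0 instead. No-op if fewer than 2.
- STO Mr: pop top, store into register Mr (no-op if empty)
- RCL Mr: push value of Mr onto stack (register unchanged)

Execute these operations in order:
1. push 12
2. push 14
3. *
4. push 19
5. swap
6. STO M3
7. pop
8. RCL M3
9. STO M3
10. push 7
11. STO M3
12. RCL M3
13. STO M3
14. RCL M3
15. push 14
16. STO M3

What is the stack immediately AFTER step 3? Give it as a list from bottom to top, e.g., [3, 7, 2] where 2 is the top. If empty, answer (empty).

After op 1 (push 12): stack=[12] mem=[0,0,0,0]
After op 2 (push 14): stack=[12,14] mem=[0,0,0,0]
After op 3 (*): stack=[168] mem=[0,0,0,0]

[168]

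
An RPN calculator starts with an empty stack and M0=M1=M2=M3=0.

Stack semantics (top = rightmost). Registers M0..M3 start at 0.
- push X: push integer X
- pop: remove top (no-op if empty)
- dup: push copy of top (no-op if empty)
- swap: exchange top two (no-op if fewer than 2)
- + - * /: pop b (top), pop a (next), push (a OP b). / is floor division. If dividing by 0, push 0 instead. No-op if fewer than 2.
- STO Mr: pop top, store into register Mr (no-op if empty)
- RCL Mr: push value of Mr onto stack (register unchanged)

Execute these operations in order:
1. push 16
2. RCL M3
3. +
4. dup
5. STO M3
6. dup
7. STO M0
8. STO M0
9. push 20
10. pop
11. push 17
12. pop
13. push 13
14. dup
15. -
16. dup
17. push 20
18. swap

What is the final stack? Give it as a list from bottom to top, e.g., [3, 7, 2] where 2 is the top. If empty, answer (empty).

After op 1 (push 16): stack=[16] mem=[0,0,0,0]
After op 2 (RCL M3): stack=[16,0] mem=[0,0,0,0]
After op 3 (+): stack=[16] mem=[0,0,0,0]
After op 4 (dup): stack=[16,16] mem=[0,0,0,0]
After op 5 (STO M3): stack=[16] mem=[0,0,0,16]
After op 6 (dup): stack=[16,16] mem=[0,0,0,16]
After op 7 (STO M0): stack=[16] mem=[16,0,0,16]
After op 8 (STO M0): stack=[empty] mem=[16,0,0,16]
After op 9 (push 20): stack=[20] mem=[16,0,0,16]
After op 10 (pop): stack=[empty] mem=[16,0,0,16]
After op 11 (push 17): stack=[17] mem=[16,0,0,16]
After op 12 (pop): stack=[empty] mem=[16,0,0,16]
After op 13 (push 13): stack=[13] mem=[16,0,0,16]
After op 14 (dup): stack=[13,13] mem=[16,0,0,16]
After op 15 (-): stack=[0] mem=[16,0,0,16]
After op 16 (dup): stack=[0,0] mem=[16,0,0,16]
After op 17 (push 20): stack=[0,0,20] mem=[16,0,0,16]
After op 18 (swap): stack=[0,20,0] mem=[16,0,0,16]

Answer: [0, 20, 0]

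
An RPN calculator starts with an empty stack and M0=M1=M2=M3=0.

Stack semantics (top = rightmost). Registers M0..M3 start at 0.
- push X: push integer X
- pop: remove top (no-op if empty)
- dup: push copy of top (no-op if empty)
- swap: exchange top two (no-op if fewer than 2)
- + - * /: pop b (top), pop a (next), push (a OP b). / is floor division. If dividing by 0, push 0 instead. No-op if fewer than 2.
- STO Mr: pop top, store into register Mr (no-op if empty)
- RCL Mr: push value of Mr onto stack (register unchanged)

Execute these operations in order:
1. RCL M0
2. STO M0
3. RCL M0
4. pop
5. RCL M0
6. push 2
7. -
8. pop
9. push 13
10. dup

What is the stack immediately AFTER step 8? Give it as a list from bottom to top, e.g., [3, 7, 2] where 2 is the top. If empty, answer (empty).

After op 1 (RCL M0): stack=[0] mem=[0,0,0,0]
After op 2 (STO M0): stack=[empty] mem=[0,0,0,0]
After op 3 (RCL M0): stack=[0] mem=[0,0,0,0]
After op 4 (pop): stack=[empty] mem=[0,0,0,0]
After op 5 (RCL M0): stack=[0] mem=[0,0,0,0]
After op 6 (push 2): stack=[0,2] mem=[0,0,0,0]
After op 7 (-): stack=[-2] mem=[0,0,0,0]
After op 8 (pop): stack=[empty] mem=[0,0,0,0]

(empty)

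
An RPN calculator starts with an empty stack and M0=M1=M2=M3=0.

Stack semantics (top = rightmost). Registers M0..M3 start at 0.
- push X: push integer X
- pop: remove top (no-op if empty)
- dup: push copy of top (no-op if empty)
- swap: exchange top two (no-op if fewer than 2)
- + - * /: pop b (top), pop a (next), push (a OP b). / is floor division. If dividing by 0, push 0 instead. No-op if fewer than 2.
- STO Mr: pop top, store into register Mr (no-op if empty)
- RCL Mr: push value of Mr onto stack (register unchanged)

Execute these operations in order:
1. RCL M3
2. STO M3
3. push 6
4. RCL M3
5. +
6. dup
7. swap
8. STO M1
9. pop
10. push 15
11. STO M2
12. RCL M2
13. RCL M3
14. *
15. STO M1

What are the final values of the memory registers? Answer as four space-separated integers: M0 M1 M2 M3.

After op 1 (RCL M3): stack=[0] mem=[0,0,0,0]
After op 2 (STO M3): stack=[empty] mem=[0,0,0,0]
After op 3 (push 6): stack=[6] mem=[0,0,0,0]
After op 4 (RCL M3): stack=[6,0] mem=[0,0,0,0]
After op 5 (+): stack=[6] mem=[0,0,0,0]
After op 6 (dup): stack=[6,6] mem=[0,0,0,0]
After op 7 (swap): stack=[6,6] mem=[0,0,0,0]
After op 8 (STO M1): stack=[6] mem=[0,6,0,0]
After op 9 (pop): stack=[empty] mem=[0,6,0,0]
After op 10 (push 15): stack=[15] mem=[0,6,0,0]
After op 11 (STO M2): stack=[empty] mem=[0,6,15,0]
After op 12 (RCL M2): stack=[15] mem=[0,6,15,0]
After op 13 (RCL M3): stack=[15,0] mem=[0,6,15,0]
After op 14 (*): stack=[0] mem=[0,6,15,0]
After op 15 (STO M1): stack=[empty] mem=[0,0,15,0]

Answer: 0 0 15 0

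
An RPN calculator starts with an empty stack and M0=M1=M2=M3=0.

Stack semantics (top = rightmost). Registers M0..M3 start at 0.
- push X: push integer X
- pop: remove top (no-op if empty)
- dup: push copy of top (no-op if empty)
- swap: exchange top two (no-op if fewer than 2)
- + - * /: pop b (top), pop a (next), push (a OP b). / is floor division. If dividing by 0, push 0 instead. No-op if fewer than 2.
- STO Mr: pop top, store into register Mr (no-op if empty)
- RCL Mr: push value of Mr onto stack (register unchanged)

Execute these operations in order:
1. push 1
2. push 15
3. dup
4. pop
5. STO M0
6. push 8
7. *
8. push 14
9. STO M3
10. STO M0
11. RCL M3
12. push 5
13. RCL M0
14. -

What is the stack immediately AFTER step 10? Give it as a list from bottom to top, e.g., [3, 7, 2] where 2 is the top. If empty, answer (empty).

After op 1 (push 1): stack=[1] mem=[0,0,0,0]
After op 2 (push 15): stack=[1,15] mem=[0,0,0,0]
After op 3 (dup): stack=[1,15,15] mem=[0,0,0,0]
After op 4 (pop): stack=[1,15] mem=[0,0,0,0]
After op 5 (STO M0): stack=[1] mem=[15,0,0,0]
After op 6 (push 8): stack=[1,8] mem=[15,0,0,0]
After op 7 (*): stack=[8] mem=[15,0,0,0]
After op 8 (push 14): stack=[8,14] mem=[15,0,0,0]
After op 9 (STO M3): stack=[8] mem=[15,0,0,14]
After op 10 (STO M0): stack=[empty] mem=[8,0,0,14]

(empty)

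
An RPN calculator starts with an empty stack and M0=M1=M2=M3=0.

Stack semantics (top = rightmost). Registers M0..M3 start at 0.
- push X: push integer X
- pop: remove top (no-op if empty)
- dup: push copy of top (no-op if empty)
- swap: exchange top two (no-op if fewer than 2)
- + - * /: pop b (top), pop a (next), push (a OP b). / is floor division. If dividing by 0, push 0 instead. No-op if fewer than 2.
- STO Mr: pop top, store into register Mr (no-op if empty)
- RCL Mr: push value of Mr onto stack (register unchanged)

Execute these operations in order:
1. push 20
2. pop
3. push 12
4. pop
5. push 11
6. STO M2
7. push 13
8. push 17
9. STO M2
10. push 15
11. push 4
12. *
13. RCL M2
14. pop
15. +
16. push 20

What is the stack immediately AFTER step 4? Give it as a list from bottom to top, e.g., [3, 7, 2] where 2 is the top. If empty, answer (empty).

After op 1 (push 20): stack=[20] mem=[0,0,0,0]
After op 2 (pop): stack=[empty] mem=[0,0,0,0]
After op 3 (push 12): stack=[12] mem=[0,0,0,0]
After op 4 (pop): stack=[empty] mem=[0,0,0,0]

(empty)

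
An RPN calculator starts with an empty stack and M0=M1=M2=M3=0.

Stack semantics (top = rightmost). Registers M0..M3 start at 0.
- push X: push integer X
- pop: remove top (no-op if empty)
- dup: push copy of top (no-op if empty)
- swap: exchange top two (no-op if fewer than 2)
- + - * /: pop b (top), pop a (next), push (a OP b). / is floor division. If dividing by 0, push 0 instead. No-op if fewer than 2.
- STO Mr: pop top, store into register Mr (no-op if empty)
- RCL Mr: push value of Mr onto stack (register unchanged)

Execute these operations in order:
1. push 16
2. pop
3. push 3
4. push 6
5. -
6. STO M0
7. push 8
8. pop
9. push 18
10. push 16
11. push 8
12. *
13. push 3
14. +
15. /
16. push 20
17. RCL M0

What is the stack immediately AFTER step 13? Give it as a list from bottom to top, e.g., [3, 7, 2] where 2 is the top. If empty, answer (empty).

After op 1 (push 16): stack=[16] mem=[0,0,0,0]
After op 2 (pop): stack=[empty] mem=[0,0,0,0]
After op 3 (push 3): stack=[3] mem=[0,0,0,0]
After op 4 (push 6): stack=[3,6] mem=[0,0,0,0]
After op 5 (-): stack=[-3] mem=[0,0,0,0]
After op 6 (STO M0): stack=[empty] mem=[-3,0,0,0]
After op 7 (push 8): stack=[8] mem=[-3,0,0,0]
After op 8 (pop): stack=[empty] mem=[-3,0,0,0]
After op 9 (push 18): stack=[18] mem=[-3,0,0,0]
After op 10 (push 16): stack=[18,16] mem=[-3,0,0,0]
After op 11 (push 8): stack=[18,16,8] mem=[-3,0,0,0]
After op 12 (*): stack=[18,128] mem=[-3,0,0,0]
After op 13 (push 3): stack=[18,128,3] mem=[-3,0,0,0]

[18, 128, 3]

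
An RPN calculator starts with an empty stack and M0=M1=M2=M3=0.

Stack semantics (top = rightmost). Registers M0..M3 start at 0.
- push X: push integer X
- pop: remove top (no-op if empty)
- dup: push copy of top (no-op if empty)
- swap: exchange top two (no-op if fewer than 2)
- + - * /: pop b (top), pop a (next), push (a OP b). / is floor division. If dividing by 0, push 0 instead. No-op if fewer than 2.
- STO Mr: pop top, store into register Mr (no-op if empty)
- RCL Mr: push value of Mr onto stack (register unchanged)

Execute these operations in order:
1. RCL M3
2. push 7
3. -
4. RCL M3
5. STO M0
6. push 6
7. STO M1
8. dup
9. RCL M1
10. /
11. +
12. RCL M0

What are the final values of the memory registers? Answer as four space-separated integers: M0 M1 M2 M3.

After op 1 (RCL M3): stack=[0] mem=[0,0,0,0]
After op 2 (push 7): stack=[0,7] mem=[0,0,0,0]
After op 3 (-): stack=[-7] mem=[0,0,0,0]
After op 4 (RCL M3): stack=[-7,0] mem=[0,0,0,0]
After op 5 (STO M0): stack=[-7] mem=[0,0,0,0]
After op 6 (push 6): stack=[-7,6] mem=[0,0,0,0]
After op 7 (STO M1): stack=[-7] mem=[0,6,0,0]
After op 8 (dup): stack=[-7,-7] mem=[0,6,0,0]
After op 9 (RCL M1): stack=[-7,-7,6] mem=[0,6,0,0]
After op 10 (/): stack=[-7,-2] mem=[0,6,0,0]
After op 11 (+): stack=[-9] mem=[0,6,0,0]
After op 12 (RCL M0): stack=[-9,0] mem=[0,6,0,0]

Answer: 0 6 0 0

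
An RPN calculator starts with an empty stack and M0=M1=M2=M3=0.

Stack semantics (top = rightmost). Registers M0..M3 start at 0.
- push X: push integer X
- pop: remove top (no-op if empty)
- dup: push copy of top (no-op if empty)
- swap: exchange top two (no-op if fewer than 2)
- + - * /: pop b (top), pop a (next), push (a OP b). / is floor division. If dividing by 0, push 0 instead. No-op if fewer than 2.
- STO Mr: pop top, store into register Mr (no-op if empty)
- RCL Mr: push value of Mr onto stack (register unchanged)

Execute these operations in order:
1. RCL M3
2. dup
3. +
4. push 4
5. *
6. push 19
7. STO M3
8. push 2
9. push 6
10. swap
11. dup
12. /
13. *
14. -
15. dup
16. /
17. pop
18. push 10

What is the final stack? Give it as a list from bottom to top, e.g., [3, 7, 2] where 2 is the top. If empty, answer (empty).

Answer: [10]

Derivation:
After op 1 (RCL M3): stack=[0] mem=[0,0,0,0]
After op 2 (dup): stack=[0,0] mem=[0,0,0,0]
After op 3 (+): stack=[0] mem=[0,0,0,0]
After op 4 (push 4): stack=[0,4] mem=[0,0,0,0]
After op 5 (*): stack=[0] mem=[0,0,0,0]
After op 6 (push 19): stack=[0,19] mem=[0,0,0,0]
After op 7 (STO M3): stack=[0] mem=[0,0,0,19]
After op 8 (push 2): stack=[0,2] mem=[0,0,0,19]
After op 9 (push 6): stack=[0,2,6] mem=[0,0,0,19]
After op 10 (swap): stack=[0,6,2] mem=[0,0,0,19]
After op 11 (dup): stack=[0,6,2,2] mem=[0,0,0,19]
After op 12 (/): stack=[0,6,1] mem=[0,0,0,19]
After op 13 (*): stack=[0,6] mem=[0,0,0,19]
After op 14 (-): stack=[-6] mem=[0,0,0,19]
After op 15 (dup): stack=[-6,-6] mem=[0,0,0,19]
After op 16 (/): stack=[1] mem=[0,0,0,19]
After op 17 (pop): stack=[empty] mem=[0,0,0,19]
After op 18 (push 10): stack=[10] mem=[0,0,0,19]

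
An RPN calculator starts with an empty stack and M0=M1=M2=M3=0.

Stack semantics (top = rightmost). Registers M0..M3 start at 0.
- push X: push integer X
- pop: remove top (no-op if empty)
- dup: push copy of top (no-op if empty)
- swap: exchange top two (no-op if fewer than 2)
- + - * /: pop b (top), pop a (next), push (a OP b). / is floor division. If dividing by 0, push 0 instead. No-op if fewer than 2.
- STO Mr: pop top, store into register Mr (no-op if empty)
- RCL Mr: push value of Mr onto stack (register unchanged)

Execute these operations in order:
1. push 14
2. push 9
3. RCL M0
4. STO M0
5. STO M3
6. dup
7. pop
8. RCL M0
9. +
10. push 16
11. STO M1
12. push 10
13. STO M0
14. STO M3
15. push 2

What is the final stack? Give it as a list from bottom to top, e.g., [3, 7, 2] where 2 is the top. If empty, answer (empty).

After op 1 (push 14): stack=[14] mem=[0,0,0,0]
After op 2 (push 9): stack=[14,9] mem=[0,0,0,0]
After op 3 (RCL M0): stack=[14,9,0] mem=[0,0,0,0]
After op 4 (STO M0): stack=[14,9] mem=[0,0,0,0]
After op 5 (STO M3): stack=[14] mem=[0,0,0,9]
After op 6 (dup): stack=[14,14] mem=[0,0,0,9]
After op 7 (pop): stack=[14] mem=[0,0,0,9]
After op 8 (RCL M0): stack=[14,0] mem=[0,0,0,9]
After op 9 (+): stack=[14] mem=[0,0,0,9]
After op 10 (push 16): stack=[14,16] mem=[0,0,0,9]
After op 11 (STO M1): stack=[14] mem=[0,16,0,9]
After op 12 (push 10): stack=[14,10] mem=[0,16,0,9]
After op 13 (STO M0): stack=[14] mem=[10,16,0,9]
After op 14 (STO M3): stack=[empty] mem=[10,16,0,14]
After op 15 (push 2): stack=[2] mem=[10,16,0,14]

Answer: [2]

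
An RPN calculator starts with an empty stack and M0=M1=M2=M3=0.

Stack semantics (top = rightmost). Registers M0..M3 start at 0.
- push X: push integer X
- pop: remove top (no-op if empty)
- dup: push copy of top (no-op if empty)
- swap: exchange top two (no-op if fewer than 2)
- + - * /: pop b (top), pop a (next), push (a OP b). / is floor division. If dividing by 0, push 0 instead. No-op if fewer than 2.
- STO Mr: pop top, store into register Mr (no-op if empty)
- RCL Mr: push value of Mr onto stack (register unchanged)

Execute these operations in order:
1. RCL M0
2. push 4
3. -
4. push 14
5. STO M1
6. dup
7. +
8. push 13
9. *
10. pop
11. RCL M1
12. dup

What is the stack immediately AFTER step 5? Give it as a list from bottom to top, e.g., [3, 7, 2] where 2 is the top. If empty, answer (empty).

After op 1 (RCL M0): stack=[0] mem=[0,0,0,0]
After op 2 (push 4): stack=[0,4] mem=[0,0,0,0]
After op 3 (-): stack=[-4] mem=[0,0,0,0]
After op 4 (push 14): stack=[-4,14] mem=[0,0,0,0]
After op 5 (STO M1): stack=[-4] mem=[0,14,0,0]

[-4]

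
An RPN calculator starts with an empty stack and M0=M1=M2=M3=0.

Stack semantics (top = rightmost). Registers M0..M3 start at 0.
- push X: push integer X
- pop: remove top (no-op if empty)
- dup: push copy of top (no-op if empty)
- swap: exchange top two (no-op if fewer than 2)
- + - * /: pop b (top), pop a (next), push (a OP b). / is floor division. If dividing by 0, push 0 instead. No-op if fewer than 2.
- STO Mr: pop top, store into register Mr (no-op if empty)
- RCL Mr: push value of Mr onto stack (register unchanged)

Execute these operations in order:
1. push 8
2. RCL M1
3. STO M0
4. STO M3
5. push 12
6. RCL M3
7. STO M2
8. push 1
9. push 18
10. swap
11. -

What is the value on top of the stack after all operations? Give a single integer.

Answer: 17

Derivation:
After op 1 (push 8): stack=[8] mem=[0,0,0,0]
After op 2 (RCL M1): stack=[8,0] mem=[0,0,0,0]
After op 3 (STO M0): stack=[8] mem=[0,0,0,0]
After op 4 (STO M3): stack=[empty] mem=[0,0,0,8]
After op 5 (push 12): stack=[12] mem=[0,0,0,8]
After op 6 (RCL M3): stack=[12,8] mem=[0,0,0,8]
After op 7 (STO M2): stack=[12] mem=[0,0,8,8]
After op 8 (push 1): stack=[12,1] mem=[0,0,8,8]
After op 9 (push 18): stack=[12,1,18] mem=[0,0,8,8]
After op 10 (swap): stack=[12,18,1] mem=[0,0,8,8]
After op 11 (-): stack=[12,17] mem=[0,0,8,8]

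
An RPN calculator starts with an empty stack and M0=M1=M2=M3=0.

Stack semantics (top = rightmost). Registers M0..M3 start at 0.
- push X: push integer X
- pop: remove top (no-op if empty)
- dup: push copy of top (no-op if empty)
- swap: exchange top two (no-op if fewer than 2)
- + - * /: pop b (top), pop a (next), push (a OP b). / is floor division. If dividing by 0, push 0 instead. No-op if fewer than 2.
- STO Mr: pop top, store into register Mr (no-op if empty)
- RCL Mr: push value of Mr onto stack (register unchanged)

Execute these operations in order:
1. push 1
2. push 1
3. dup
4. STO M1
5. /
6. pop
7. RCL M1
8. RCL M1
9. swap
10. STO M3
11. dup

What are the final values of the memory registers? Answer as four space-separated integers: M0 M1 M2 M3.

After op 1 (push 1): stack=[1] mem=[0,0,0,0]
After op 2 (push 1): stack=[1,1] mem=[0,0,0,0]
After op 3 (dup): stack=[1,1,1] mem=[0,0,0,0]
After op 4 (STO M1): stack=[1,1] mem=[0,1,0,0]
After op 5 (/): stack=[1] mem=[0,1,0,0]
After op 6 (pop): stack=[empty] mem=[0,1,0,0]
After op 7 (RCL M1): stack=[1] mem=[0,1,0,0]
After op 8 (RCL M1): stack=[1,1] mem=[0,1,0,0]
After op 9 (swap): stack=[1,1] mem=[0,1,0,0]
After op 10 (STO M3): stack=[1] mem=[0,1,0,1]
After op 11 (dup): stack=[1,1] mem=[0,1,0,1]

Answer: 0 1 0 1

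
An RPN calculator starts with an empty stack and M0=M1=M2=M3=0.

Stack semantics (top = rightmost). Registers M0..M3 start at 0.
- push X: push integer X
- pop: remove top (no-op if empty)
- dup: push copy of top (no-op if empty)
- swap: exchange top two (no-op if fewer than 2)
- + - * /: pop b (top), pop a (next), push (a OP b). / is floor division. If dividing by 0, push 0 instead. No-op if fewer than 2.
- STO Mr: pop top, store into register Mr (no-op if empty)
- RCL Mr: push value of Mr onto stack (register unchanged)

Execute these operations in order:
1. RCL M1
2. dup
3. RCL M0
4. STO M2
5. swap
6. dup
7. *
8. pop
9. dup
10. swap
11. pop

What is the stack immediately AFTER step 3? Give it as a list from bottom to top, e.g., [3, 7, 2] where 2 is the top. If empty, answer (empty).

After op 1 (RCL M1): stack=[0] mem=[0,0,0,0]
After op 2 (dup): stack=[0,0] mem=[0,0,0,0]
After op 3 (RCL M0): stack=[0,0,0] mem=[0,0,0,0]

[0, 0, 0]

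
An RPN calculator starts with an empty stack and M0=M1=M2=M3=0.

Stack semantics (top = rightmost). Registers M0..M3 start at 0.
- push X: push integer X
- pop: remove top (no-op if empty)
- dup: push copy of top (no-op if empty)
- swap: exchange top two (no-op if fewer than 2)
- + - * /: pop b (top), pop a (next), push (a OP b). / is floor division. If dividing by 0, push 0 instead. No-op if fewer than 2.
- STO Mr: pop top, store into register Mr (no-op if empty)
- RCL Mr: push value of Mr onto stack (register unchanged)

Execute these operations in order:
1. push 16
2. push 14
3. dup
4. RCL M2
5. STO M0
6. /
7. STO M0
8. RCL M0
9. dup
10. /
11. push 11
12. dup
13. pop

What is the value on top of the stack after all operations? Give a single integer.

After op 1 (push 16): stack=[16] mem=[0,0,0,0]
After op 2 (push 14): stack=[16,14] mem=[0,0,0,0]
After op 3 (dup): stack=[16,14,14] mem=[0,0,0,0]
After op 4 (RCL M2): stack=[16,14,14,0] mem=[0,0,0,0]
After op 5 (STO M0): stack=[16,14,14] mem=[0,0,0,0]
After op 6 (/): stack=[16,1] mem=[0,0,0,0]
After op 7 (STO M0): stack=[16] mem=[1,0,0,0]
After op 8 (RCL M0): stack=[16,1] mem=[1,0,0,0]
After op 9 (dup): stack=[16,1,1] mem=[1,0,0,0]
After op 10 (/): stack=[16,1] mem=[1,0,0,0]
After op 11 (push 11): stack=[16,1,11] mem=[1,0,0,0]
After op 12 (dup): stack=[16,1,11,11] mem=[1,0,0,0]
After op 13 (pop): stack=[16,1,11] mem=[1,0,0,0]

Answer: 11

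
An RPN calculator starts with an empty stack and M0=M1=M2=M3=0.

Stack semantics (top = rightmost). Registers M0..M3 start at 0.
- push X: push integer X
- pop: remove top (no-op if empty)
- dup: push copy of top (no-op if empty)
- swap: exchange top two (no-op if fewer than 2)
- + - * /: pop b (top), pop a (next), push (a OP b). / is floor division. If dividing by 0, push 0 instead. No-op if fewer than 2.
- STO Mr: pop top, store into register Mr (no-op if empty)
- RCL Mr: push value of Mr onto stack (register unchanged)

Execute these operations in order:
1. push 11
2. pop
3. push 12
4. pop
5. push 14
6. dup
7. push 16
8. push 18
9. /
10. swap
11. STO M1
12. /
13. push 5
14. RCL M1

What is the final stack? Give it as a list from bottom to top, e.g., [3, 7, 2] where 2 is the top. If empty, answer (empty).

Answer: [0, 5, 14]

Derivation:
After op 1 (push 11): stack=[11] mem=[0,0,0,0]
After op 2 (pop): stack=[empty] mem=[0,0,0,0]
After op 3 (push 12): stack=[12] mem=[0,0,0,0]
After op 4 (pop): stack=[empty] mem=[0,0,0,0]
After op 5 (push 14): stack=[14] mem=[0,0,0,0]
After op 6 (dup): stack=[14,14] mem=[0,0,0,0]
After op 7 (push 16): stack=[14,14,16] mem=[0,0,0,0]
After op 8 (push 18): stack=[14,14,16,18] mem=[0,0,0,0]
After op 9 (/): stack=[14,14,0] mem=[0,0,0,0]
After op 10 (swap): stack=[14,0,14] mem=[0,0,0,0]
After op 11 (STO M1): stack=[14,0] mem=[0,14,0,0]
After op 12 (/): stack=[0] mem=[0,14,0,0]
After op 13 (push 5): stack=[0,5] mem=[0,14,0,0]
After op 14 (RCL M1): stack=[0,5,14] mem=[0,14,0,0]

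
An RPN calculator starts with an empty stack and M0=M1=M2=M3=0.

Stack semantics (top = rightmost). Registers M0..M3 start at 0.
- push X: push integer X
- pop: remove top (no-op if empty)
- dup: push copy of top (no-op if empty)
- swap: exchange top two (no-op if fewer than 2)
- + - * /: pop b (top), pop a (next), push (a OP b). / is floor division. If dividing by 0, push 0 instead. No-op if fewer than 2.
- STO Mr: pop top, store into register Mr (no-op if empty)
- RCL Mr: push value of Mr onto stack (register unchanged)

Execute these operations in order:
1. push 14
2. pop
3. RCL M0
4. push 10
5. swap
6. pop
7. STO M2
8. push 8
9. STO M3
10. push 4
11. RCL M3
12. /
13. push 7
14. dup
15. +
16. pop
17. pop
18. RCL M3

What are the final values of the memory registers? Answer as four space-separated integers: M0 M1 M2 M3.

Answer: 0 0 10 8

Derivation:
After op 1 (push 14): stack=[14] mem=[0,0,0,0]
After op 2 (pop): stack=[empty] mem=[0,0,0,0]
After op 3 (RCL M0): stack=[0] mem=[0,0,0,0]
After op 4 (push 10): stack=[0,10] mem=[0,0,0,0]
After op 5 (swap): stack=[10,0] mem=[0,0,0,0]
After op 6 (pop): stack=[10] mem=[0,0,0,0]
After op 7 (STO M2): stack=[empty] mem=[0,0,10,0]
After op 8 (push 8): stack=[8] mem=[0,0,10,0]
After op 9 (STO M3): stack=[empty] mem=[0,0,10,8]
After op 10 (push 4): stack=[4] mem=[0,0,10,8]
After op 11 (RCL M3): stack=[4,8] mem=[0,0,10,8]
After op 12 (/): stack=[0] mem=[0,0,10,8]
After op 13 (push 7): stack=[0,7] mem=[0,0,10,8]
After op 14 (dup): stack=[0,7,7] mem=[0,0,10,8]
After op 15 (+): stack=[0,14] mem=[0,0,10,8]
After op 16 (pop): stack=[0] mem=[0,0,10,8]
After op 17 (pop): stack=[empty] mem=[0,0,10,8]
After op 18 (RCL M3): stack=[8] mem=[0,0,10,8]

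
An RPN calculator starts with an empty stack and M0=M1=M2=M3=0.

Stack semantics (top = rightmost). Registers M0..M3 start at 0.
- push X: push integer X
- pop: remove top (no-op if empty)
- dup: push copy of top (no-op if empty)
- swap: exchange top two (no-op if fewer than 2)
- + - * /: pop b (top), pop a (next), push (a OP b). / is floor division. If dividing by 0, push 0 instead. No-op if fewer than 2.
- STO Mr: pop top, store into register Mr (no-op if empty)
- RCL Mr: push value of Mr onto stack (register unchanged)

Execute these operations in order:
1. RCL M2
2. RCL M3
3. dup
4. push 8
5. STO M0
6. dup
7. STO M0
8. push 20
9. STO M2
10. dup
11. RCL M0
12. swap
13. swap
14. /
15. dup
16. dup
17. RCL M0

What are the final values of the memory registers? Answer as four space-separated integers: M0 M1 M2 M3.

Answer: 0 0 20 0

Derivation:
After op 1 (RCL M2): stack=[0] mem=[0,0,0,0]
After op 2 (RCL M3): stack=[0,0] mem=[0,0,0,0]
After op 3 (dup): stack=[0,0,0] mem=[0,0,0,0]
After op 4 (push 8): stack=[0,0,0,8] mem=[0,0,0,0]
After op 5 (STO M0): stack=[0,0,0] mem=[8,0,0,0]
After op 6 (dup): stack=[0,0,0,0] mem=[8,0,0,0]
After op 7 (STO M0): stack=[0,0,0] mem=[0,0,0,0]
After op 8 (push 20): stack=[0,0,0,20] mem=[0,0,0,0]
After op 9 (STO M2): stack=[0,0,0] mem=[0,0,20,0]
After op 10 (dup): stack=[0,0,0,0] mem=[0,0,20,0]
After op 11 (RCL M0): stack=[0,0,0,0,0] mem=[0,0,20,0]
After op 12 (swap): stack=[0,0,0,0,0] mem=[0,0,20,0]
After op 13 (swap): stack=[0,0,0,0,0] mem=[0,0,20,0]
After op 14 (/): stack=[0,0,0,0] mem=[0,0,20,0]
After op 15 (dup): stack=[0,0,0,0,0] mem=[0,0,20,0]
After op 16 (dup): stack=[0,0,0,0,0,0] mem=[0,0,20,0]
After op 17 (RCL M0): stack=[0,0,0,0,0,0,0] mem=[0,0,20,0]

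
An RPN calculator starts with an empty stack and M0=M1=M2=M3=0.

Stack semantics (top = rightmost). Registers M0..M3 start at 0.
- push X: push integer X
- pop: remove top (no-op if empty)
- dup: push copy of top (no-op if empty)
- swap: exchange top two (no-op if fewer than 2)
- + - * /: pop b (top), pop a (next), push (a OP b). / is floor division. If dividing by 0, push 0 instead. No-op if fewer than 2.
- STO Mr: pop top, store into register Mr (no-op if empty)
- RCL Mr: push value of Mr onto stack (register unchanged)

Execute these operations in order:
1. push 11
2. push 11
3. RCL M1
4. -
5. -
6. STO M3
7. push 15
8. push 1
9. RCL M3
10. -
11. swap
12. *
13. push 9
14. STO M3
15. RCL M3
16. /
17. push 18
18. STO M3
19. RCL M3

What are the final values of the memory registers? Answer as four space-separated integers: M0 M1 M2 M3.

After op 1 (push 11): stack=[11] mem=[0,0,0,0]
After op 2 (push 11): stack=[11,11] mem=[0,0,0,0]
After op 3 (RCL M1): stack=[11,11,0] mem=[0,0,0,0]
After op 4 (-): stack=[11,11] mem=[0,0,0,0]
After op 5 (-): stack=[0] mem=[0,0,0,0]
After op 6 (STO M3): stack=[empty] mem=[0,0,0,0]
After op 7 (push 15): stack=[15] mem=[0,0,0,0]
After op 8 (push 1): stack=[15,1] mem=[0,0,0,0]
After op 9 (RCL M3): stack=[15,1,0] mem=[0,0,0,0]
After op 10 (-): stack=[15,1] mem=[0,0,0,0]
After op 11 (swap): stack=[1,15] mem=[0,0,0,0]
After op 12 (*): stack=[15] mem=[0,0,0,0]
After op 13 (push 9): stack=[15,9] mem=[0,0,0,0]
After op 14 (STO M3): stack=[15] mem=[0,0,0,9]
After op 15 (RCL M3): stack=[15,9] mem=[0,0,0,9]
After op 16 (/): stack=[1] mem=[0,0,0,9]
After op 17 (push 18): stack=[1,18] mem=[0,0,0,9]
After op 18 (STO M3): stack=[1] mem=[0,0,0,18]
After op 19 (RCL M3): stack=[1,18] mem=[0,0,0,18]

Answer: 0 0 0 18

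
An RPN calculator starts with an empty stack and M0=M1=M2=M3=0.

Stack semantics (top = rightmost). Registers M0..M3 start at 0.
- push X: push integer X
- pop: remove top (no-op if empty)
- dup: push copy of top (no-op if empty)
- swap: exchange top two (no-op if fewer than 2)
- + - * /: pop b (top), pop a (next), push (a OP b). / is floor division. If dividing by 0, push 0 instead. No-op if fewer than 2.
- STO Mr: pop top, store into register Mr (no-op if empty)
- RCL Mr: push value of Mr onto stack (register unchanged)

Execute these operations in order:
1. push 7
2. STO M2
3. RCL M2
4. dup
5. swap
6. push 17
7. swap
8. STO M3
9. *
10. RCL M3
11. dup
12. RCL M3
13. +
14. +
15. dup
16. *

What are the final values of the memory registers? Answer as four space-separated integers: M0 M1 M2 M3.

After op 1 (push 7): stack=[7] mem=[0,0,0,0]
After op 2 (STO M2): stack=[empty] mem=[0,0,7,0]
After op 3 (RCL M2): stack=[7] mem=[0,0,7,0]
After op 4 (dup): stack=[7,7] mem=[0,0,7,0]
After op 5 (swap): stack=[7,7] mem=[0,0,7,0]
After op 6 (push 17): stack=[7,7,17] mem=[0,0,7,0]
After op 7 (swap): stack=[7,17,7] mem=[0,0,7,0]
After op 8 (STO M3): stack=[7,17] mem=[0,0,7,7]
After op 9 (*): stack=[119] mem=[0,0,7,7]
After op 10 (RCL M3): stack=[119,7] mem=[0,0,7,7]
After op 11 (dup): stack=[119,7,7] mem=[0,0,7,7]
After op 12 (RCL M3): stack=[119,7,7,7] mem=[0,0,7,7]
After op 13 (+): stack=[119,7,14] mem=[0,0,7,7]
After op 14 (+): stack=[119,21] mem=[0,0,7,7]
After op 15 (dup): stack=[119,21,21] mem=[0,0,7,7]
After op 16 (*): stack=[119,441] mem=[0,0,7,7]

Answer: 0 0 7 7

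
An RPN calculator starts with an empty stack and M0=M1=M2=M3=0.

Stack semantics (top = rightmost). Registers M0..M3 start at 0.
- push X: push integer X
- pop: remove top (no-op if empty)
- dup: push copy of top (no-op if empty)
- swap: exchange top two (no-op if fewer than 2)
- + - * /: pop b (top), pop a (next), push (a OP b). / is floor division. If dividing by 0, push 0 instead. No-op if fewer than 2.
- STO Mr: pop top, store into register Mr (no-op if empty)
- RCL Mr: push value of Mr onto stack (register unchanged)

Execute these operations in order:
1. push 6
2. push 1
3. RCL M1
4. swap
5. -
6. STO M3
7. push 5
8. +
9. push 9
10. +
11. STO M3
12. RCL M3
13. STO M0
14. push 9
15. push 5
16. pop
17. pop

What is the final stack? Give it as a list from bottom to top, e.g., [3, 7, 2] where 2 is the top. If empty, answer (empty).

After op 1 (push 6): stack=[6] mem=[0,0,0,0]
After op 2 (push 1): stack=[6,1] mem=[0,0,0,0]
After op 3 (RCL M1): stack=[6,1,0] mem=[0,0,0,0]
After op 4 (swap): stack=[6,0,1] mem=[0,0,0,0]
After op 5 (-): stack=[6,-1] mem=[0,0,0,0]
After op 6 (STO M3): stack=[6] mem=[0,0,0,-1]
After op 7 (push 5): stack=[6,5] mem=[0,0,0,-1]
After op 8 (+): stack=[11] mem=[0,0,0,-1]
After op 9 (push 9): stack=[11,9] mem=[0,0,0,-1]
After op 10 (+): stack=[20] mem=[0,0,0,-1]
After op 11 (STO M3): stack=[empty] mem=[0,0,0,20]
After op 12 (RCL M3): stack=[20] mem=[0,0,0,20]
After op 13 (STO M0): stack=[empty] mem=[20,0,0,20]
After op 14 (push 9): stack=[9] mem=[20,0,0,20]
After op 15 (push 5): stack=[9,5] mem=[20,0,0,20]
After op 16 (pop): stack=[9] mem=[20,0,0,20]
After op 17 (pop): stack=[empty] mem=[20,0,0,20]

Answer: (empty)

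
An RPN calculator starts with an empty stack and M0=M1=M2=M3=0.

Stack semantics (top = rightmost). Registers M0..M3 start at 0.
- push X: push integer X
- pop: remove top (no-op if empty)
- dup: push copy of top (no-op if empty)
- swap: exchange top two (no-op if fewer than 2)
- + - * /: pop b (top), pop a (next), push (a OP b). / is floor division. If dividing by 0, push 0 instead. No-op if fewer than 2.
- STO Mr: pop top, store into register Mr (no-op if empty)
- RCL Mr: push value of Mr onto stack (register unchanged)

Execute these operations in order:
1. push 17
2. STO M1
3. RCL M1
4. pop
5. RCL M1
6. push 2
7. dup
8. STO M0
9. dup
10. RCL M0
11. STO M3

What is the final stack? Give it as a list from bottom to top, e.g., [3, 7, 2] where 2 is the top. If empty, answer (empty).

Answer: [17, 2, 2]

Derivation:
After op 1 (push 17): stack=[17] mem=[0,0,0,0]
After op 2 (STO M1): stack=[empty] mem=[0,17,0,0]
After op 3 (RCL M1): stack=[17] mem=[0,17,0,0]
After op 4 (pop): stack=[empty] mem=[0,17,0,0]
After op 5 (RCL M1): stack=[17] mem=[0,17,0,0]
After op 6 (push 2): stack=[17,2] mem=[0,17,0,0]
After op 7 (dup): stack=[17,2,2] mem=[0,17,0,0]
After op 8 (STO M0): stack=[17,2] mem=[2,17,0,0]
After op 9 (dup): stack=[17,2,2] mem=[2,17,0,0]
After op 10 (RCL M0): stack=[17,2,2,2] mem=[2,17,0,0]
After op 11 (STO M3): stack=[17,2,2] mem=[2,17,0,2]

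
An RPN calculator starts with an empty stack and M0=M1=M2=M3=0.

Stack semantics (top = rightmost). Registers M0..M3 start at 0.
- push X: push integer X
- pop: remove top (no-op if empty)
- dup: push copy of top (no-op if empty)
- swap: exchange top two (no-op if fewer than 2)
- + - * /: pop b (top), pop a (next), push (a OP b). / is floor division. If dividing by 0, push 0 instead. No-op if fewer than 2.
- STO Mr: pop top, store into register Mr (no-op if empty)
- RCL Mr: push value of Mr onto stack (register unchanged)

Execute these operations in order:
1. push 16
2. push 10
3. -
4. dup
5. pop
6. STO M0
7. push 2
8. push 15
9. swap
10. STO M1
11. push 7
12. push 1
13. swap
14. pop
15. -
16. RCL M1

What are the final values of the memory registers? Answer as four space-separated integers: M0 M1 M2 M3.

Answer: 6 2 0 0

Derivation:
After op 1 (push 16): stack=[16] mem=[0,0,0,0]
After op 2 (push 10): stack=[16,10] mem=[0,0,0,0]
After op 3 (-): stack=[6] mem=[0,0,0,0]
After op 4 (dup): stack=[6,6] mem=[0,0,0,0]
After op 5 (pop): stack=[6] mem=[0,0,0,0]
After op 6 (STO M0): stack=[empty] mem=[6,0,0,0]
After op 7 (push 2): stack=[2] mem=[6,0,0,0]
After op 8 (push 15): stack=[2,15] mem=[6,0,0,0]
After op 9 (swap): stack=[15,2] mem=[6,0,0,0]
After op 10 (STO M1): stack=[15] mem=[6,2,0,0]
After op 11 (push 7): stack=[15,7] mem=[6,2,0,0]
After op 12 (push 1): stack=[15,7,1] mem=[6,2,0,0]
After op 13 (swap): stack=[15,1,7] mem=[6,2,0,0]
After op 14 (pop): stack=[15,1] mem=[6,2,0,0]
After op 15 (-): stack=[14] mem=[6,2,0,0]
After op 16 (RCL M1): stack=[14,2] mem=[6,2,0,0]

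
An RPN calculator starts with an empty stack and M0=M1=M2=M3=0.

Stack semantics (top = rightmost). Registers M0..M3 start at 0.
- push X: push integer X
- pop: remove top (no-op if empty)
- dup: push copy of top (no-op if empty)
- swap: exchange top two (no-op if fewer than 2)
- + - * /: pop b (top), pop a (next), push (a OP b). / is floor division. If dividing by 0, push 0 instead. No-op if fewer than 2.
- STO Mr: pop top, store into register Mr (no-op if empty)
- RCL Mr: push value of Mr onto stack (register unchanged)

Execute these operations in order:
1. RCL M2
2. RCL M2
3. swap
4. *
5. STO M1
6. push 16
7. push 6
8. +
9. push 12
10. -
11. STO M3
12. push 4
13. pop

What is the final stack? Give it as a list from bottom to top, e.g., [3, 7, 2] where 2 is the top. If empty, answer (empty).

After op 1 (RCL M2): stack=[0] mem=[0,0,0,0]
After op 2 (RCL M2): stack=[0,0] mem=[0,0,0,0]
After op 3 (swap): stack=[0,0] mem=[0,0,0,0]
After op 4 (*): stack=[0] mem=[0,0,0,0]
After op 5 (STO M1): stack=[empty] mem=[0,0,0,0]
After op 6 (push 16): stack=[16] mem=[0,0,0,0]
After op 7 (push 6): stack=[16,6] mem=[0,0,0,0]
After op 8 (+): stack=[22] mem=[0,0,0,0]
After op 9 (push 12): stack=[22,12] mem=[0,0,0,0]
After op 10 (-): stack=[10] mem=[0,0,0,0]
After op 11 (STO M3): stack=[empty] mem=[0,0,0,10]
After op 12 (push 4): stack=[4] mem=[0,0,0,10]
After op 13 (pop): stack=[empty] mem=[0,0,0,10]

Answer: (empty)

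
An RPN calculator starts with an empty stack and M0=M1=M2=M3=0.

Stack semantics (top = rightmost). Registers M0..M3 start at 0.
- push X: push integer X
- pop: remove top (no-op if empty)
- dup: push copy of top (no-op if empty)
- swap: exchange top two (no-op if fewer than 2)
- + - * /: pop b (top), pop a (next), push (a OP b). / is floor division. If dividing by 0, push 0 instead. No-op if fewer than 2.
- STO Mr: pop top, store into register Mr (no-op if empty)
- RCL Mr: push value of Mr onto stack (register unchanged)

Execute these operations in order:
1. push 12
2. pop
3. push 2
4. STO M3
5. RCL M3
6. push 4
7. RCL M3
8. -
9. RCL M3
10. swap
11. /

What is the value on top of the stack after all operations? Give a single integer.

Answer: 1

Derivation:
After op 1 (push 12): stack=[12] mem=[0,0,0,0]
After op 2 (pop): stack=[empty] mem=[0,0,0,0]
After op 3 (push 2): stack=[2] mem=[0,0,0,0]
After op 4 (STO M3): stack=[empty] mem=[0,0,0,2]
After op 5 (RCL M3): stack=[2] mem=[0,0,0,2]
After op 6 (push 4): stack=[2,4] mem=[0,0,0,2]
After op 7 (RCL M3): stack=[2,4,2] mem=[0,0,0,2]
After op 8 (-): stack=[2,2] mem=[0,0,0,2]
After op 9 (RCL M3): stack=[2,2,2] mem=[0,0,0,2]
After op 10 (swap): stack=[2,2,2] mem=[0,0,0,2]
After op 11 (/): stack=[2,1] mem=[0,0,0,2]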